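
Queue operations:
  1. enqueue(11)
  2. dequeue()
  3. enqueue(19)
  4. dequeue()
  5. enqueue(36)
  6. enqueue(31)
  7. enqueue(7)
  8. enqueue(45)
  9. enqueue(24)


enqueue(11) -> [11]
dequeue()->11, []
enqueue(19) -> [19]
dequeue()->19, []
enqueue(36) -> [36]
enqueue(31) -> [36, 31]
enqueue(7) -> [36, 31, 7]
enqueue(45) -> [36, 31, 7, 45]
enqueue(24) -> [36, 31, 7, 45, 24]

Final queue: [36, 31, 7, 45, 24]


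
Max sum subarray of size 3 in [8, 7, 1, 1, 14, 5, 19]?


[0:3]: 16
[1:4]: 9
[2:5]: 16
[3:6]: 20
[4:7]: 38

Max: 38 at [4:7]


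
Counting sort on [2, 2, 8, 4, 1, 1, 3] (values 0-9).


Input: [2, 2, 8, 4, 1, 1, 3]
Counts: [0, 2, 2, 1, 1, 0, 0, 0, 1, 0]

Sorted: [1, 1, 2, 2, 3, 4, 8]


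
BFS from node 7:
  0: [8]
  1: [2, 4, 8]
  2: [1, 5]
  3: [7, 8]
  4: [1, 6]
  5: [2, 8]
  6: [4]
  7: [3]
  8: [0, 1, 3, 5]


Visit 7, enqueue [3]
Visit 3, enqueue [8]
Visit 8, enqueue [0, 1, 5]
Visit 0, enqueue []
Visit 1, enqueue [2, 4]
Visit 5, enqueue []
Visit 2, enqueue []
Visit 4, enqueue [6]
Visit 6, enqueue []

BFS order: [7, 3, 8, 0, 1, 5, 2, 4, 6]


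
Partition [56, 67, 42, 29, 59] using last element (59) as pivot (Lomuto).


Pivot: 59
  56 <= 59: advance i (no swap)
  42 <= 59: swap -> [56, 42, 67, 29, 59]
  29 <= 59: swap -> [56, 42, 29, 67, 59]
Place pivot at 3: [56, 42, 29, 59, 67]

Partitioned: [56, 42, 29, 59, 67]


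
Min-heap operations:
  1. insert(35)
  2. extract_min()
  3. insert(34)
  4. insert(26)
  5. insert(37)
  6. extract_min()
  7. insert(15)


insert(35) -> [35]
extract_min()->35, []
insert(34) -> [34]
insert(26) -> [26, 34]
insert(37) -> [26, 34, 37]
extract_min()->26, [34, 37]
insert(15) -> [15, 37, 34]

Final heap: [15, 37, 34]


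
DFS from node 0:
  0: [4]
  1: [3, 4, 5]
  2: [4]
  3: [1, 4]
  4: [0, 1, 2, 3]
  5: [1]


Visit 0, push [4]
Visit 4, push [3, 2, 1]
Visit 1, push [5, 3]
Visit 3, push []
Visit 5, push []
Visit 2, push []

DFS order: [0, 4, 1, 3, 5, 2]


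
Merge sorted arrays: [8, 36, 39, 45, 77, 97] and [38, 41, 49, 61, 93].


Take 8 from A
Take 36 from A
Take 38 from B
Take 39 from A
Take 41 from B
Take 45 from A
Take 49 from B
Take 61 from B
Take 77 from A
Take 93 from B

Merged: [8, 36, 38, 39, 41, 45, 49, 61, 77, 93, 97]


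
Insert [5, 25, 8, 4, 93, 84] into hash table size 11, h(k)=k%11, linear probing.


Insert 5: h=5 -> slot 5
Insert 25: h=3 -> slot 3
Insert 8: h=8 -> slot 8
Insert 4: h=4 -> slot 4
Insert 93: h=5, 1 probes -> slot 6
Insert 84: h=7 -> slot 7

Table: [None, None, None, 25, 4, 5, 93, 84, 8, None, None]


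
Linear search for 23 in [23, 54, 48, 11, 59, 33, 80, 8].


i=0: 23==23 found!

Found at 0, 1 comps


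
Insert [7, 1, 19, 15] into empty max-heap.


Insert 7: [7]
Insert 1: [7, 1]
Insert 19: [19, 1, 7]
Insert 15: [19, 15, 7, 1]

Final heap: [19, 15, 7, 1]


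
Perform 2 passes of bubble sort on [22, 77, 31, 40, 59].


Initial: [22, 77, 31, 40, 59]
Pass 1: [22, 31, 40, 59, 77] (3 swaps)
Pass 2: [22, 31, 40, 59, 77] (0 swaps)

After 2 passes: [22, 31, 40, 59, 77]


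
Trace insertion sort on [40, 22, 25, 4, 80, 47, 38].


Initial: [40, 22, 25, 4, 80, 47, 38]
Insert 22: [22, 40, 25, 4, 80, 47, 38]
Insert 25: [22, 25, 40, 4, 80, 47, 38]
Insert 4: [4, 22, 25, 40, 80, 47, 38]
Insert 80: [4, 22, 25, 40, 80, 47, 38]
Insert 47: [4, 22, 25, 40, 47, 80, 38]
Insert 38: [4, 22, 25, 38, 40, 47, 80]

Sorted: [4, 22, 25, 38, 40, 47, 80]


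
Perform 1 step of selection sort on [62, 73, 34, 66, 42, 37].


Initial: [62, 73, 34, 66, 42, 37]
Step 1: min=34 at 2
  Swap: [34, 73, 62, 66, 42, 37]

After 1 step: [34, 73, 62, 66, 42, 37]


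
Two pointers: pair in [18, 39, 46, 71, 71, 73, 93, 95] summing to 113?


lo=0(18)+hi=7(95)=113

Yes: 18+95=113


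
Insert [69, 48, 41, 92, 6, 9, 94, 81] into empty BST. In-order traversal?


Insert 69: root
Insert 48: L from 69
Insert 41: L from 69 -> L from 48
Insert 92: R from 69
Insert 6: L from 69 -> L from 48 -> L from 41
Insert 9: L from 69 -> L from 48 -> L from 41 -> R from 6
Insert 94: R from 69 -> R from 92
Insert 81: R from 69 -> L from 92

In-order: [6, 9, 41, 48, 69, 81, 92, 94]


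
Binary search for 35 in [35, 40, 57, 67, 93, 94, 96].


Step 1: lo=0, hi=6, mid=3, val=67
Step 2: lo=0, hi=2, mid=1, val=40
Step 3: lo=0, hi=0, mid=0, val=35

Found at index 0


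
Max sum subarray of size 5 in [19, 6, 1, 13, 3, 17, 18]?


[0:5]: 42
[1:6]: 40
[2:7]: 52

Max: 52 at [2:7]


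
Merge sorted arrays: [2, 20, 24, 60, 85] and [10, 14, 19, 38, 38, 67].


Take 2 from A
Take 10 from B
Take 14 from B
Take 19 from B
Take 20 from A
Take 24 from A
Take 38 from B
Take 38 from B
Take 60 from A
Take 67 from B

Merged: [2, 10, 14, 19, 20, 24, 38, 38, 60, 67, 85]


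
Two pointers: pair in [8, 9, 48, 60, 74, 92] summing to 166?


lo=0(8)+hi=5(92)=100
lo=1(9)+hi=5(92)=101
lo=2(48)+hi=5(92)=140
lo=3(60)+hi=5(92)=152
lo=4(74)+hi=5(92)=166

Yes: 74+92=166


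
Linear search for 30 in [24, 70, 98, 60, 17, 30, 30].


i=0: 24!=30
i=1: 70!=30
i=2: 98!=30
i=3: 60!=30
i=4: 17!=30
i=5: 30==30 found!

Found at 5, 6 comps


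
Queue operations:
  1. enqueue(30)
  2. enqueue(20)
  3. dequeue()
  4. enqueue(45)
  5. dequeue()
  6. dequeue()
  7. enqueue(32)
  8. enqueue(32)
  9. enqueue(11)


enqueue(30) -> [30]
enqueue(20) -> [30, 20]
dequeue()->30, [20]
enqueue(45) -> [20, 45]
dequeue()->20, [45]
dequeue()->45, []
enqueue(32) -> [32]
enqueue(32) -> [32, 32]
enqueue(11) -> [32, 32, 11]

Final queue: [32, 32, 11]


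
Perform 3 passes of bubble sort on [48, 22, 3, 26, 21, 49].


Initial: [48, 22, 3, 26, 21, 49]
Pass 1: [22, 3, 26, 21, 48, 49] (4 swaps)
Pass 2: [3, 22, 21, 26, 48, 49] (2 swaps)
Pass 3: [3, 21, 22, 26, 48, 49] (1 swaps)

After 3 passes: [3, 21, 22, 26, 48, 49]


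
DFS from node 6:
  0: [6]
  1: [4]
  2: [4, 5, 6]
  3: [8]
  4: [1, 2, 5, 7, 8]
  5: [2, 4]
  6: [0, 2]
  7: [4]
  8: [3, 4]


Visit 6, push [2, 0]
Visit 0, push []
Visit 2, push [5, 4]
Visit 4, push [8, 7, 5, 1]
Visit 1, push []
Visit 5, push []
Visit 7, push []
Visit 8, push [3]
Visit 3, push []

DFS order: [6, 0, 2, 4, 1, 5, 7, 8, 3]


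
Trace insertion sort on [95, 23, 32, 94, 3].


Initial: [95, 23, 32, 94, 3]
Insert 23: [23, 95, 32, 94, 3]
Insert 32: [23, 32, 95, 94, 3]
Insert 94: [23, 32, 94, 95, 3]
Insert 3: [3, 23, 32, 94, 95]

Sorted: [3, 23, 32, 94, 95]


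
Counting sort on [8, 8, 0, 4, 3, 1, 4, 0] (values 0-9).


Input: [8, 8, 0, 4, 3, 1, 4, 0]
Counts: [2, 1, 0, 1, 2, 0, 0, 0, 2, 0]

Sorted: [0, 0, 1, 3, 4, 4, 8, 8]


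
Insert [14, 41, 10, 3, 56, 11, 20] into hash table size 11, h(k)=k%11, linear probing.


Insert 14: h=3 -> slot 3
Insert 41: h=8 -> slot 8
Insert 10: h=10 -> slot 10
Insert 3: h=3, 1 probes -> slot 4
Insert 56: h=1 -> slot 1
Insert 11: h=0 -> slot 0
Insert 20: h=9 -> slot 9

Table: [11, 56, None, 14, 3, None, None, None, 41, 20, 10]


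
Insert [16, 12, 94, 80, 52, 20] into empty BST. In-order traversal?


Insert 16: root
Insert 12: L from 16
Insert 94: R from 16
Insert 80: R from 16 -> L from 94
Insert 52: R from 16 -> L from 94 -> L from 80
Insert 20: R from 16 -> L from 94 -> L from 80 -> L from 52

In-order: [12, 16, 20, 52, 80, 94]


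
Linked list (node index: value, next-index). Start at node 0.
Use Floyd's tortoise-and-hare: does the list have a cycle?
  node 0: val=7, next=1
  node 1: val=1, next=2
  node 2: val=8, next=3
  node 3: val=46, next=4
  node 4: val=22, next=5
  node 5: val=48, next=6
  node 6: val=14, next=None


Floyd's tortoise (slow, +1) and hare (fast, +2):
  init: slow=0, fast=0
  step 1: slow=1, fast=2
  step 2: slow=2, fast=4
  step 3: slow=3, fast=6
  step 4: fast -> None, no cycle

Cycle: no


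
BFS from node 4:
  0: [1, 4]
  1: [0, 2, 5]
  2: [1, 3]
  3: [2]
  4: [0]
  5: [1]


Visit 4, enqueue [0]
Visit 0, enqueue [1]
Visit 1, enqueue [2, 5]
Visit 2, enqueue [3]
Visit 5, enqueue []
Visit 3, enqueue []

BFS order: [4, 0, 1, 2, 5, 3]


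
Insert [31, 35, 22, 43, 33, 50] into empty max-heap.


Insert 31: [31]
Insert 35: [35, 31]
Insert 22: [35, 31, 22]
Insert 43: [43, 35, 22, 31]
Insert 33: [43, 35, 22, 31, 33]
Insert 50: [50, 35, 43, 31, 33, 22]

Final heap: [50, 35, 43, 31, 33, 22]


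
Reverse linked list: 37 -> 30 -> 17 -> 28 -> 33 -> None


Step 1: curr=37, set curr.next=prev(None) | reversed so far: 37
Step 2: curr=30, set curr.next=prev(37) | reversed so far: 30 -> 37
Step 3: curr=17, set curr.next=prev(30) | reversed so far: 17 -> 30 -> 37
Step 4: curr=28, set curr.next=prev(17) | reversed so far: 28 -> 17 -> 30 -> 37
Step 5: curr=33, set curr.next=prev(28) | reversed so far: 33 -> 28 -> 17 -> 30 -> 37

33 -> 28 -> 17 -> 30 -> 37 -> None


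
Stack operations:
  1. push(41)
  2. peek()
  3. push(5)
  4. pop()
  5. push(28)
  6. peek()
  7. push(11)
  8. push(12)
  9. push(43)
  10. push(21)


push(41) -> [41]
peek()->41
push(5) -> [41, 5]
pop()->5, [41]
push(28) -> [41, 28]
peek()->28
push(11) -> [41, 28, 11]
push(12) -> [41, 28, 11, 12]
push(43) -> [41, 28, 11, 12, 43]
push(21) -> [41, 28, 11, 12, 43, 21]

Final stack: [41, 28, 11, 12, 43, 21]


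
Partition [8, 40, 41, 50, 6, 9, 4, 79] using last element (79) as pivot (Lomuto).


Pivot: 79
  8 <= 79: advance i (no swap)
  40 <= 79: advance i (no swap)
  41 <= 79: advance i (no swap)
  50 <= 79: advance i (no swap)
  6 <= 79: advance i (no swap)
  9 <= 79: advance i (no swap)
  4 <= 79: advance i (no swap)
Place pivot at 7: [8, 40, 41, 50, 6, 9, 4, 79]

Partitioned: [8, 40, 41, 50, 6, 9, 4, 79]


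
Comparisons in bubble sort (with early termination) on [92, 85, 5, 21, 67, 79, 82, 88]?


Algorithm: bubble sort (with early termination)
Input: [92, 85, 5, 21, 67, 79, 82, 88]
Sorted: [5, 21, 67, 79, 82, 85, 88, 92]

18


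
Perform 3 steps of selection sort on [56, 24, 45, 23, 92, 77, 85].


Initial: [56, 24, 45, 23, 92, 77, 85]
Step 1: min=23 at 3
  Swap: [23, 24, 45, 56, 92, 77, 85]
Step 2: min=24 at 1
  Swap: [23, 24, 45, 56, 92, 77, 85]
Step 3: min=45 at 2
  Swap: [23, 24, 45, 56, 92, 77, 85]

After 3 steps: [23, 24, 45, 56, 92, 77, 85]


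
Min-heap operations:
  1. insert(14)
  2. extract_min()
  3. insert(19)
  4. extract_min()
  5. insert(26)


insert(14) -> [14]
extract_min()->14, []
insert(19) -> [19]
extract_min()->19, []
insert(26) -> [26]

Final heap: [26]


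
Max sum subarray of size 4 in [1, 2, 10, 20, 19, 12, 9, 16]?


[0:4]: 33
[1:5]: 51
[2:6]: 61
[3:7]: 60
[4:8]: 56

Max: 61 at [2:6]


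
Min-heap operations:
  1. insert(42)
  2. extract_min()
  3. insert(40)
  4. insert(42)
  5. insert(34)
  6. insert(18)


insert(42) -> [42]
extract_min()->42, []
insert(40) -> [40]
insert(42) -> [40, 42]
insert(34) -> [34, 42, 40]
insert(18) -> [18, 34, 40, 42]

Final heap: [18, 34, 40, 42]


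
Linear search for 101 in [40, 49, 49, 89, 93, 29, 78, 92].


i=0: 40!=101
i=1: 49!=101
i=2: 49!=101
i=3: 89!=101
i=4: 93!=101
i=5: 29!=101
i=6: 78!=101
i=7: 92!=101

Not found, 8 comps


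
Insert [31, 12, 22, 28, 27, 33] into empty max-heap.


Insert 31: [31]
Insert 12: [31, 12]
Insert 22: [31, 12, 22]
Insert 28: [31, 28, 22, 12]
Insert 27: [31, 28, 22, 12, 27]
Insert 33: [33, 28, 31, 12, 27, 22]

Final heap: [33, 28, 31, 12, 27, 22]


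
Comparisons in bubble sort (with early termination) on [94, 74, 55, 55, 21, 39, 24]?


Algorithm: bubble sort (with early termination)
Input: [94, 74, 55, 55, 21, 39, 24]
Sorted: [21, 24, 39, 55, 55, 74, 94]

21


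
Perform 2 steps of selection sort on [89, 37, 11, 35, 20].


Initial: [89, 37, 11, 35, 20]
Step 1: min=11 at 2
  Swap: [11, 37, 89, 35, 20]
Step 2: min=20 at 4
  Swap: [11, 20, 89, 35, 37]

After 2 steps: [11, 20, 89, 35, 37]


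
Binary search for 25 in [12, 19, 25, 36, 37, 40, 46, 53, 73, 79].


Step 1: lo=0, hi=9, mid=4, val=37
Step 2: lo=0, hi=3, mid=1, val=19
Step 3: lo=2, hi=3, mid=2, val=25

Found at index 2


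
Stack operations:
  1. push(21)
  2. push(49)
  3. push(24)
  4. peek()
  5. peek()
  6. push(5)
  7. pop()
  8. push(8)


push(21) -> [21]
push(49) -> [21, 49]
push(24) -> [21, 49, 24]
peek()->24
peek()->24
push(5) -> [21, 49, 24, 5]
pop()->5, [21, 49, 24]
push(8) -> [21, 49, 24, 8]

Final stack: [21, 49, 24, 8]


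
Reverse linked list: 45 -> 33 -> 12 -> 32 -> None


Step 1: curr=45, set curr.next=prev(None) | reversed so far: 45
Step 2: curr=33, set curr.next=prev(45) | reversed so far: 33 -> 45
Step 3: curr=12, set curr.next=prev(33) | reversed so far: 12 -> 33 -> 45
Step 4: curr=32, set curr.next=prev(12) | reversed so far: 32 -> 12 -> 33 -> 45

32 -> 12 -> 33 -> 45 -> None


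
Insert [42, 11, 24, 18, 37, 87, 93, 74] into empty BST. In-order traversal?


Insert 42: root
Insert 11: L from 42
Insert 24: L from 42 -> R from 11
Insert 18: L from 42 -> R from 11 -> L from 24
Insert 37: L from 42 -> R from 11 -> R from 24
Insert 87: R from 42
Insert 93: R from 42 -> R from 87
Insert 74: R from 42 -> L from 87

In-order: [11, 18, 24, 37, 42, 74, 87, 93]


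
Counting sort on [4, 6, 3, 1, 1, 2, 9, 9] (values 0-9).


Input: [4, 6, 3, 1, 1, 2, 9, 9]
Counts: [0, 2, 1, 1, 1, 0, 1, 0, 0, 2]

Sorted: [1, 1, 2, 3, 4, 6, 9, 9]


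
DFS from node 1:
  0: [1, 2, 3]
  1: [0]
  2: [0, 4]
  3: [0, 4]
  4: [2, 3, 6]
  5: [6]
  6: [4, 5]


Visit 1, push [0]
Visit 0, push [3, 2]
Visit 2, push [4]
Visit 4, push [6, 3]
Visit 3, push []
Visit 6, push [5]
Visit 5, push []

DFS order: [1, 0, 2, 4, 3, 6, 5]


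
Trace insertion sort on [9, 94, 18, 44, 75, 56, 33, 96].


Initial: [9, 94, 18, 44, 75, 56, 33, 96]
Insert 94: [9, 94, 18, 44, 75, 56, 33, 96]
Insert 18: [9, 18, 94, 44, 75, 56, 33, 96]
Insert 44: [9, 18, 44, 94, 75, 56, 33, 96]
Insert 75: [9, 18, 44, 75, 94, 56, 33, 96]
Insert 56: [9, 18, 44, 56, 75, 94, 33, 96]
Insert 33: [9, 18, 33, 44, 56, 75, 94, 96]
Insert 96: [9, 18, 33, 44, 56, 75, 94, 96]

Sorted: [9, 18, 33, 44, 56, 75, 94, 96]


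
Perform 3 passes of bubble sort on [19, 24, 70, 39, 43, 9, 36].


Initial: [19, 24, 70, 39, 43, 9, 36]
Pass 1: [19, 24, 39, 43, 9, 36, 70] (4 swaps)
Pass 2: [19, 24, 39, 9, 36, 43, 70] (2 swaps)
Pass 3: [19, 24, 9, 36, 39, 43, 70] (2 swaps)

After 3 passes: [19, 24, 9, 36, 39, 43, 70]


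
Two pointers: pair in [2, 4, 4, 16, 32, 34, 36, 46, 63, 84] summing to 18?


lo=0(2)+hi=9(84)=86
lo=0(2)+hi=8(63)=65
lo=0(2)+hi=7(46)=48
lo=0(2)+hi=6(36)=38
lo=0(2)+hi=5(34)=36
lo=0(2)+hi=4(32)=34
lo=0(2)+hi=3(16)=18

Yes: 2+16=18


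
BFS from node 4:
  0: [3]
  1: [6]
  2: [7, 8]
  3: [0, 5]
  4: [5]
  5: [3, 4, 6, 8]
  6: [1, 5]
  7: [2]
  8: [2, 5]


Visit 4, enqueue [5]
Visit 5, enqueue [3, 6, 8]
Visit 3, enqueue [0]
Visit 6, enqueue [1]
Visit 8, enqueue [2]
Visit 0, enqueue []
Visit 1, enqueue []
Visit 2, enqueue [7]
Visit 7, enqueue []

BFS order: [4, 5, 3, 6, 8, 0, 1, 2, 7]


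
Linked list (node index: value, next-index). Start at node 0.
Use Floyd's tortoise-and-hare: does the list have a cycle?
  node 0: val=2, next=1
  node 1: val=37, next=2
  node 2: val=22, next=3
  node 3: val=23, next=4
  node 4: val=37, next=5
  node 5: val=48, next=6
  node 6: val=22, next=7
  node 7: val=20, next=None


Floyd's tortoise (slow, +1) and hare (fast, +2):
  init: slow=0, fast=0
  step 1: slow=1, fast=2
  step 2: slow=2, fast=4
  step 3: slow=3, fast=6
  step 4: fast 6->7->None, no cycle

Cycle: no


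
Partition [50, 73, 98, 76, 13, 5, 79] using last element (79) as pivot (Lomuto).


Pivot: 79
  50 <= 79: advance i (no swap)
  73 <= 79: advance i (no swap)
  76 <= 79: swap -> [50, 73, 76, 98, 13, 5, 79]
  13 <= 79: swap -> [50, 73, 76, 13, 98, 5, 79]
  5 <= 79: swap -> [50, 73, 76, 13, 5, 98, 79]
Place pivot at 5: [50, 73, 76, 13, 5, 79, 98]

Partitioned: [50, 73, 76, 13, 5, 79, 98]


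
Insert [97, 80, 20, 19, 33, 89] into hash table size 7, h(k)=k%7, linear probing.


Insert 97: h=6 -> slot 6
Insert 80: h=3 -> slot 3
Insert 20: h=6, 1 probes -> slot 0
Insert 19: h=5 -> slot 5
Insert 33: h=5, 3 probes -> slot 1
Insert 89: h=5, 4 probes -> slot 2

Table: [20, 33, 89, 80, None, 19, 97]


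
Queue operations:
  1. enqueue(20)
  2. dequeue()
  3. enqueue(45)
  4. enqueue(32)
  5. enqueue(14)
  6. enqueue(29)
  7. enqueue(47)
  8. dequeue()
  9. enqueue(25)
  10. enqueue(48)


enqueue(20) -> [20]
dequeue()->20, []
enqueue(45) -> [45]
enqueue(32) -> [45, 32]
enqueue(14) -> [45, 32, 14]
enqueue(29) -> [45, 32, 14, 29]
enqueue(47) -> [45, 32, 14, 29, 47]
dequeue()->45, [32, 14, 29, 47]
enqueue(25) -> [32, 14, 29, 47, 25]
enqueue(48) -> [32, 14, 29, 47, 25, 48]

Final queue: [32, 14, 29, 47, 25, 48]


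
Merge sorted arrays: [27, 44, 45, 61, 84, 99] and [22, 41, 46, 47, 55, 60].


Take 22 from B
Take 27 from A
Take 41 from B
Take 44 from A
Take 45 from A
Take 46 from B
Take 47 from B
Take 55 from B
Take 60 from B

Merged: [22, 27, 41, 44, 45, 46, 47, 55, 60, 61, 84, 99]


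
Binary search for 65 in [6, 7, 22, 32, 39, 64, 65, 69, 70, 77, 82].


Step 1: lo=0, hi=10, mid=5, val=64
Step 2: lo=6, hi=10, mid=8, val=70
Step 3: lo=6, hi=7, mid=6, val=65

Found at index 6


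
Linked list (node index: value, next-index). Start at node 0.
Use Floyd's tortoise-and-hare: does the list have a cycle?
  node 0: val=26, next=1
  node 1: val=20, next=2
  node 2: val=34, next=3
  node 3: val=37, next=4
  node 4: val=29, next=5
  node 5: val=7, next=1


Floyd's tortoise (slow, +1) and hare (fast, +2):
  init: slow=0, fast=0
  step 1: slow=1, fast=2
  step 2: slow=2, fast=4
  step 3: slow=3, fast=1
  step 4: slow=4, fast=3
  step 5: slow=5, fast=5
  slow == fast at node 5: cycle detected

Cycle: yes


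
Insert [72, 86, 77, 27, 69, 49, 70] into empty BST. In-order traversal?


Insert 72: root
Insert 86: R from 72
Insert 77: R from 72 -> L from 86
Insert 27: L from 72
Insert 69: L from 72 -> R from 27
Insert 49: L from 72 -> R from 27 -> L from 69
Insert 70: L from 72 -> R from 27 -> R from 69

In-order: [27, 49, 69, 70, 72, 77, 86]


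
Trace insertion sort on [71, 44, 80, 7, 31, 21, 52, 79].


Initial: [71, 44, 80, 7, 31, 21, 52, 79]
Insert 44: [44, 71, 80, 7, 31, 21, 52, 79]
Insert 80: [44, 71, 80, 7, 31, 21, 52, 79]
Insert 7: [7, 44, 71, 80, 31, 21, 52, 79]
Insert 31: [7, 31, 44, 71, 80, 21, 52, 79]
Insert 21: [7, 21, 31, 44, 71, 80, 52, 79]
Insert 52: [7, 21, 31, 44, 52, 71, 80, 79]
Insert 79: [7, 21, 31, 44, 52, 71, 79, 80]

Sorted: [7, 21, 31, 44, 52, 71, 79, 80]


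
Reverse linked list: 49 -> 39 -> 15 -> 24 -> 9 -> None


Step 1: curr=49, set curr.next=prev(None) | reversed so far: 49
Step 2: curr=39, set curr.next=prev(49) | reversed so far: 39 -> 49
Step 3: curr=15, set curr.next=prev(39) | reversed so far: 15 -> 39 -> 49
Step 4: curr=24, set curr.next=prev(15) | reversed so far: 24 -> 15 -> 39 -> 49
Step 5: curr=9, set curr.next=prev(24) | reversed so far: 9 -> 24 -> 15 -> 39 -> 49

9 -> 24 -> 15 -> 39 -> 49 -> None


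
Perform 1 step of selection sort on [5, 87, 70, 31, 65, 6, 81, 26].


Initial: [5, 87, 70, 31, 65, 6, 81, 26]
Step 1: min=5 at 0
  Swap: [5, 87, 70, 31, 65, 6, 81, 26]

After 1 step: [5, 87, 70, 31, 65, 6, 81, 26]


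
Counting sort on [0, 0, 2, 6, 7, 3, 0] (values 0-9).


Input: [0, 0, 2, 6, 7, 3, 0]
Counts: [3, 0, 1, 1, 0, 0, 1, 1, 0, 0]

Sorted: [0, 0, 0, 2, 3, 6, 7]


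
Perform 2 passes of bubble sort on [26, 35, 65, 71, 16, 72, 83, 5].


Initial: [26, 35, 65, 71, 16, 72, 83, 5]
Pass 1: [26, 35, 65, 16, 71, 72, 5, 83] (2 swaps)
Pass 2: [26, 35, 16, 65, 71, 5, 72, 83] (2 swaps)

After 2 passes: [26, 35, 16, 65, 71, 5, 72, 83]


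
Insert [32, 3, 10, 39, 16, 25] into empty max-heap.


Insert 32: [32]
Insert 3: [32, 3]
Insert 10: [32, 3, 10]
Insert 39: [39, 32, 10, 3]
Insert 16: [39, 32, 10, 3, 16]
Insert 25: [39, 32, 25, 3, 16, 10]

Final heap: [39, 32, 25, 3, 16, 10]


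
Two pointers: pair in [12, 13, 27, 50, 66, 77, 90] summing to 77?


lo=0(12)+hi=6(90)=102
lo=0(12)+hi=5(77)=89
lo=0(12)+hi=4(66)=78
lo=0(12)+hi=3(50)=62
lo=1(13)+hi=3(50)=63
lo=2(27)+hi=3(50)=77

Yes: 27+50=77


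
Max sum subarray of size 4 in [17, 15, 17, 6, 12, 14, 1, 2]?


[0:4]: 55
[1:5]: 50
[2:6]: 49
[3:7]: 33
[4:8]: 29

Max: 55 at [0:4]


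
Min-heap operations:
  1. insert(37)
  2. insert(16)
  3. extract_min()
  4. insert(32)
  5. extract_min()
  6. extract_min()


insert(37) -> [37]
insert(16) -> [16, 37]
extract_min()->16, [37]
insert(32) -> [32, 37]
extract_min()->32, [37]
extract_min()->37, []

Final heap: []


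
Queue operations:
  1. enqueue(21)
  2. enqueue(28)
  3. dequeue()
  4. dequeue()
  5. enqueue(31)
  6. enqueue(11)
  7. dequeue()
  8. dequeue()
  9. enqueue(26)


enqueue(21) -> [21]
enqueue(28) -> [21, 28]
dequeue()->21, [28]
dequeue()->28, []
enqueue(31) -> [31]
enqueue(11) -> [31, 11]
dequeue()->31, [11]
dequeue()->11, []
enqueue(26) -> [26]

Final queue: [26]


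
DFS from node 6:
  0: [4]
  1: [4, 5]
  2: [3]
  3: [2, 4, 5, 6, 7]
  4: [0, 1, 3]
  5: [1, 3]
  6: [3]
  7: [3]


Visit 6, push [3]
Visit 3, push [7, 5, 4, 2]
Visit 2, push []
Visit 4, push [1, 0]
Visit 0, push []
Visit 1, push [5]
Visit 5, push []
Visit 7, push []

DFS order: [6, 3, 2, 4, 0, 1, 5, 7]


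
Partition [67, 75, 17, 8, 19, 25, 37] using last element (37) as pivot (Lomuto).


Pivot: 37
  17 <= 37: swap -> [17, 75, 67, 8, 19, 25, 37]
  8 <= 37: swap -> [17, 8, 67, 75, 19, 25, 37]
  19 <= 37: swap -> [17, 8, 19, 75, 67, 25, 37]
  25 <= 37: swap -> [17, 8, 19, 25, 67, 75, 37]
Place pivot at 4: [17, 8, 19, 25, 37, 75, 67]

Partitioned: [17, 8, 19, 25, 37, 75, 67]


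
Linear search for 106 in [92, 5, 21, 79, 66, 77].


i=0: 92!=106
i=1: 5!=106
i=2: 21!=106
i=3: 79!=106
i=4: 66!=106
i=5: 77!=106

Not found, 6 comps


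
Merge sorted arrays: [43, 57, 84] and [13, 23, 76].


Take 13 from B
Take 23 from B
Take 43 from A
Take 57 from A
Take 76 from B

Merged: [13, 23, 43, 57, 76, 84]


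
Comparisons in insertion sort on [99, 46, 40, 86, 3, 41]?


Algorithm: insertion sort
Input: [99, 46, 40, 86, 3, 41]
Sorted: [3, 40, 41, 46, 86, 99]

13


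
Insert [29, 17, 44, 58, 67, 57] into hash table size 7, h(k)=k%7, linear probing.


Insert 29: h=1 -> slot 1
Insert 17: h=3 -> slot 3
Insert 44: h=2 -> slot 2
Insert 58: h=2, 2 probes -> slot 4
Insert 67: h=4, 1 probes -> slot 5
Insert 57: h=1, 5 probes -> slot 6

Table: [None, 29, 44, 17, 58, 67, 57]


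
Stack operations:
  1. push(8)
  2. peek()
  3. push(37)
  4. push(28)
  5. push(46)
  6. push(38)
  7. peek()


push(8) -> [8]
peek()->8
push(37) -> [8, 37]
push(28) -> [8, 37, 28]
push(46) -> [8, 37, 28, 46]
push(38) -> [8, 37, 28, 46, 38]
peek()->38

Final stack: [8, 37, 28, 46, 38]


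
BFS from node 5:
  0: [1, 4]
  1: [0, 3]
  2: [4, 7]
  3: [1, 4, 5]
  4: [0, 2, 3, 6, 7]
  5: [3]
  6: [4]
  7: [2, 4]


Visit 5, enqueue [3]
Visit 3, enqueue [1, 4]
Visit 1, enqueue [0]
Visit 4, enqueue [2, 6, 7]
Visit 0, enqueue []
Visit 2, enqueue []
Visit 6, enqueue []
Visit 7, enqueue []

BFS order: [5, 3, 1, 4, 0, 2, 6, 7]


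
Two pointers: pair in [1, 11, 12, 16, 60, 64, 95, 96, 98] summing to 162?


lo=0(1)+hi=8(98)=99
lo=1(11)+hi=8(98)=109
lo=2(12)+hi=8(98)=110
lo=3(16)+hi=8(98)=114
lo=4(60)+hi=8(98)=158
lo=5(64)+hi=8(98)=162

Yes: 64+98=162


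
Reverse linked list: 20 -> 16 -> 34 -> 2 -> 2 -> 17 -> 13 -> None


Step 1: curr=20, set curr.next=prev(None) | reversed so far: 20
Step 2: curr=16, set curr.next=prev(20) | reversed so far: 16 -> 20
Step 3: curr=34, set curr.next=prev(16) | reversed so far: 34 -> 16 -> 20
Step 4: curr=2, set curr.next=prev(34) | reversed so far: 2 -> 34 -> 16 -> 20
Step 5: curr=2, set curr.next=prev(2) | reversed so far: 2 -> 2 -> 34 -> 16 -> 20
Step 6: curr=17, set curr.next=prev(2) | reversed so far: 17 -> 2 -> 2 -> 34 -> 16 -> 20
Step 7: curr=13, set curr.next=prev(17) | reversed so far: 13 -> 17 -> 2 -> 2 -> 34 -> 16 -> 20

13 -> 17 -> 2 -> 2 -> 34 -> 16 -> 20 -> None


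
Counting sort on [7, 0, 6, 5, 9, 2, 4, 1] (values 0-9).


Input: [7, 0, 6, 5, 9, 2, 4, 1]
Counts: [1, 1, 1, 0, 1, 1, 1, 1, 0, 1]

Sorted: [0, 1, 2, 4, 5, 6, 7, 9]


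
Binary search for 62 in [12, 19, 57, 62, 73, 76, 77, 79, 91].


Step 1: lo=0, hi=8, mid=4, val=73
Step 2: lo=0, hi=3, mid=1, val=19
Step 3: lo=2, hi=3, mid=2, val=57
Step 4: lo=3, hi=3, mid=3, val=62

Found at index 3


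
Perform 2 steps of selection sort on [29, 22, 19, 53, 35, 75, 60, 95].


Initial: [29, 22, 19, 53, 35, 75, 60, 95]
Step 1: min=19 at 2
  Swap: [19, 22, 29, 53, 35, 75, 60, 95]
Step 2: min=22 at 1
  Swap: [19, 22, 29, 53, 35, 75, 60, 95]

After 2 steps: [19, 22, 29, 53, 35, 75, 60, 95]


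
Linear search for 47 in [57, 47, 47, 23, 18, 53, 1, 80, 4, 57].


i=0: 57!=47
i=1: 47==47 found!

Found at 1, 2 comps


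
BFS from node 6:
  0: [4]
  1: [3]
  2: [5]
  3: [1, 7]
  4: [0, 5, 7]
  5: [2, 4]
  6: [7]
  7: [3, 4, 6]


Visit 6, enqueue [7]
Visit 7, enqueue [3, 4]
Visit 3, enqueue [1]
Visit 4, enqueue [0, 5]
Visit 1, enqueue []
Visit 0, enqueue []
Visit 5, enqueue [2]
Visit 2, enqueue []

BFS order: [6, 7, 3, 4, 1, 0, 5, 2]


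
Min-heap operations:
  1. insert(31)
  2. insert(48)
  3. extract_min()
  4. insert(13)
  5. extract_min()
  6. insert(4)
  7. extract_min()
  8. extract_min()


insert(31) -> [31]
insert(48) -> [31, 48]
extract_min()->31, [48]
insert(13) -> [13, 48]
extract_min()->13, [48]
insert(4) -> [4, 48]
extract_min()->4, [48]
extract_min()->48, []

Final heap: []


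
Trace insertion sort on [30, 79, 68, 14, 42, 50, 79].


Initial: [30, 79, 68, 14, 42, 50, 79]
Insert 79: [30, 79, 68, 14, 42, 50, 79]
Insert 68: [30, 68, 79, 14, 42, 50, 79]
Insert 14: [14, 30, 68, 79, 42, 50, 79]
Insert 42: [14, 30, 42, 68, 79, 50, 79]
Insert 50: [14, 30, 42, 50, 68, 79, 79]
Insert 79: [14, 30, 42, 50, 68, 79, 79]

Sorted: [14, 30, 42, 50, 68, 79, 79]


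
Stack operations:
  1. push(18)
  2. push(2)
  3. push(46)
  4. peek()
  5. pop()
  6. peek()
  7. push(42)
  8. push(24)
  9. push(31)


push(18) -> [18]
push(2) -> [18, 2]
push(46) -> [18, 2, 46]
peek()->46
pop()->46, [18, 2]
peek()->2
push(42) -> [18, 2, 42]
push(24) -> [18, 2, 42, 24]
push(31) -> [18, 2, 42, 24, 31]

Final stack: [18, 2, 42, 24, 31]


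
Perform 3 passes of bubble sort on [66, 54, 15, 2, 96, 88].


Initial: [66, 54, 15, 2, 96, 88]
Pass 1: [54, 15, 2, 66, 88, 96] (4 swaps)
Pass 2: [15, 2, 54, 66, 88, 96] (2 swaps)
Pass 3: [2, 15, 54, 66, 88, 96] (1 swaps)

After 3 passes: [2, 15, 54, 66, 88, 96]


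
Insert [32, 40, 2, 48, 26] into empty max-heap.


Insert 32: [32]
Insert 40: [40, 32]
Insert 2: [40, 32, 2]
Insert 48: [48, 40, 2, 32]
Insert 26: [48, 40, 2, 32, 26]

Final heap: [48, 40, 2, 32, 26]


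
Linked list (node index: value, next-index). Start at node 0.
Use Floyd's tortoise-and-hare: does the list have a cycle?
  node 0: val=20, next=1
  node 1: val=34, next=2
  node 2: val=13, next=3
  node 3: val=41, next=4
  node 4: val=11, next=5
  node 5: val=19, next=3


Floyd's tortoise (slow, +1) and hare (fast, +2):
  init: slow=0, fast=0
  step 1: slow=1, fast=2
  step 2: slow=2, fast=4
  step 3: slow=3, fast=3
  slow == fast at node 3: cycle detected

Cycle: yes


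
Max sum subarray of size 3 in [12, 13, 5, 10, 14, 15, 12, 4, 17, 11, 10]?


[0:3]: 30
[1:4]: 28
[2:5]: 29
[3:6]: 39
[4:7]: 41
[5:8]: 31
[6:9]: 33
[7:10]: 32
[8:11]: 38

Max: 41 at [4:7]


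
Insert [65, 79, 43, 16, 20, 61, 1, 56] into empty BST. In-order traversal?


Insert 65: root
Insert 79: R from 65
Insert 43: L from 65
Insert 16: L from 65 -> L from 43
Insert 20: L from 65 -> L from 43 -> R from 16
Insert 61: L from 65 -> R from 43
Insert 1: L from 65 -> L from 43 -> L from 16
Insert 56: L from 65 -> R from 43 -> L from 61

In-order: [1, 16, 20, 43, 56, 61, 65, 79]


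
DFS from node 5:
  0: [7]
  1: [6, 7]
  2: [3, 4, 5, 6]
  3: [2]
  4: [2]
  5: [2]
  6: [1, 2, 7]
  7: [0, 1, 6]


Visit 5, push [2]
Visit 2, push [6, 4, 3]
Visit 3, push []
Visit 4, push []
Visit 6, push [7, 1]
Visit 1, push [7]
Visit 7, push [0]
Visit 0, push []

DFS order: [5, 2, 3, 4, 6, 1, 7, 0]


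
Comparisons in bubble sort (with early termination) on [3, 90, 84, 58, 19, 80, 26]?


Algorithm: bubble sort (with early termination)
Input: [3, 90, 84, 58, 19, 80, 26]
Sorted: [3, 19, 26, 58, 80, 84, 90]

20


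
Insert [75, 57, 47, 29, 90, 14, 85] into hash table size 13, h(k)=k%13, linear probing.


Insert 75: h=10 -> slot 10
Insert 57: h=5 -> slot 5
Insert 47: h=8 -> slot 8
Insert 29: h=3 -> slot 3
Insert 90: h=12 -> slot 12
Insert 14: h=1 -> slot 1
Insert 85: h=7 -> slot 7

Table: [None, 14, None, 29, None, 57, None, 85, 47, None, 75, None, 90]


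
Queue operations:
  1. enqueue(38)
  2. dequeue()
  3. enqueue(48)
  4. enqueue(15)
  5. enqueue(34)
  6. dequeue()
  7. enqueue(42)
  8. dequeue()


enqueue(38) -> [38]
dequeue()->38, []
enqueue(48) -> [48]
enqueue(15) -> [48, 15]
enqueue(34) -> [48, 15, 34]
dequeue()->48, [15, 34]
enqueue(42) -> [15, 34, 42]
dequeue()->15, [34, 42]

Final queue: [34, 42]


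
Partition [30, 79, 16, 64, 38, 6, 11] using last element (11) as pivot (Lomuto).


Pivot: 11
  6 <= 11: swap -> [6, 79, 16, 64, 38, 30, 11]
Place pivot at 1: [6, 11, 16, 64, 38, 30, 79]

Partitioned: [6, 11, 16, 64, 38, 30, 79]


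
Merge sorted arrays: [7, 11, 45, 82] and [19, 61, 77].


Take 7 from A
Take 11 from A
Take 19 from B
Take 45 from A
Take 61 from B
Take 77 from B

Merged: [7, 11, 19, 45, 61, 77, 82]


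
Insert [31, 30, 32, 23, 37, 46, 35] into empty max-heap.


Insert 31: [31]
Insert 30: [31, 30]
Insert 32: [32, 30, 31]
Insert 23: [32, 30, 31, 23]
Insert 37: [37, 32, 31, 23, 30]
Insert 46: [46, 32, 37, 23, 30, 31]
Insert 35: [46, 32, 37, 23, 30, 31, 35]

Final heap: [46, 32, 37, 23, 30, 31, 35]


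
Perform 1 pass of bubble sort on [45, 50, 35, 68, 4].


Initial: [45, 50, 35, 68, 4]
Pass 1: [45, 35, 50, 4, 68] (2 swaps)

After 1 pass: [45, 35, 50, 4, 68]


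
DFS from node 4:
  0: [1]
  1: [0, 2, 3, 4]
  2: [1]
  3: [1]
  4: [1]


Visit 4, push [1]
Visit 1, push [3, 2, 0]
Visit 0, push []
Visit 2, push []
Visit 3, push []

DFS order: [4, 1, 0, 2, 3]


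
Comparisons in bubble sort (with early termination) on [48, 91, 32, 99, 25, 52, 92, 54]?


Algorithm: bubble sort (with early termination)
Input: [48, 91, 32, 99, 25, 52, 92, 54]
Sorted: [25, 32, 48, 52, 54, 91, 92, 99]

25


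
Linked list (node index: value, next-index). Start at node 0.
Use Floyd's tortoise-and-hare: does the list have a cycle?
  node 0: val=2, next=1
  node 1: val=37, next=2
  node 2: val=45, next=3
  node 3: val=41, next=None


Floyd's tortoise (slow, +1) and hare (fast, +2):
  init: slow=0, fast=0
  step 1: slow=1, fast=2
  step 2: fast 2->3->None, no cycle

Cycle: no


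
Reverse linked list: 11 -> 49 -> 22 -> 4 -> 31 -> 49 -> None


Step 1: curr=11, set curr.next=prev(None) | reversed so far: 11
Step 2: curr=49, set curr.next=prev(11) | reversed so far: 49 -> 11
Step 3: curr=22, set curr.next=prev(49) | reversed so far: 22 -> 49 -> 11
Step 4: curr=4, set curr.next=prev(22) | reversed so far: 4 -> 22 -> 49 -> 11
Step 5: curr=31, set curr.next=prev(4) | reversed so far: 31 -> 4 -> 22 -> 49 -> 11
Step 6: curr=49, set curr.next=prev(31) | reversed so far: 49 -> 31 -> 4 -> 22 -> 49 -> 11

49 -> 31 -> 4 -> 22 -> 49 -> 11 -> None


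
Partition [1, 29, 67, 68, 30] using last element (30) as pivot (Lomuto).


Pivot: 30
  1 <= 30: advance i (no swap)
  29 <= 30: advance i (no swap)
Place pivot at 2: [1, 29, 30, 68, 67]

Partitioned: [1, 29, 30, 68, 67]


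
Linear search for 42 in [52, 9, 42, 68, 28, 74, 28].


i=0: 52!=42
i=1: 9!=42
i=2: 42==42 found!

Found at 2, 3 comps


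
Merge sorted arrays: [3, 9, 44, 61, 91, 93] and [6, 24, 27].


Take 3 from A
Take 6 from B
Take 9 from A
Take 24 from B
Take 27 from B

Merged: [3, 6, 9, 24, 27, 44, 61, 91, 93]


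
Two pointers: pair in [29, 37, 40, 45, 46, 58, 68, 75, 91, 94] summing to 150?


lo=0(29)+hi=9(94)=123
lo=1(37)+hi=9(94)=131
lo=2(40)+hi=9(94)=134
lo=3(45)+hi=9(94)=139
lo=4(46)+hi=9(94)=140
lo=5(58)+hi=9(94)=152
lo=5(58)+hi=8(91)=149
lo=6(68)+hi=8(91)=159
lo=6(68)+hi=7(75)=143

No pair found


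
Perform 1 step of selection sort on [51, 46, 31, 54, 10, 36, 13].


Initial: [51, 46, 31, 54, 10, 36, 13]
Step 1: min=10 at 4
  Swap: [10, 46, 31, 54, 51, 36, 13]

After 1 step: [10, 46, 31, 54, 51, 36, 13]


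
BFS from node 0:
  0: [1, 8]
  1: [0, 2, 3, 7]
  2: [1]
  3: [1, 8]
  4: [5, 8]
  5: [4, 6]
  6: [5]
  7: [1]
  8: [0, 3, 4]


Visit 0, enqueue [1, 8]
Visit 1, enqueue [2, 3, 7]
Visit 8, enqueue [4]
Visit 2, enqueue []
Visit 3, enqueue []
Visit 7, enqueue []
Visit 4, enqueue [5]
Visit 5, enqueue [6]
Visit 6, enqueue []

BFS order: [0, 1, 8, 2, 3, 7, 4, 5, 6]


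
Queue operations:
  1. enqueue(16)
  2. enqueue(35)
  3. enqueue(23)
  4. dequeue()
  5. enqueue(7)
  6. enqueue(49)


enqueue(16) -> [16]
enqueue(35) -> [16, 35]
enqueue(23) -> [16, 35, 23]
dequeue()->16, [35, 23]
enqueue(7) -> [35, 23, 7]
enqueue(49) -> [35, 23, 7, 49]

Final queue: [35, 23, 7, 49]


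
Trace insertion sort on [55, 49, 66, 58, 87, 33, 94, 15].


Initial: [55, 49, 66, 58, 87, 33, 94, 15]
Insert 49: [49, 55, 66, 58, 87, 33, 94, 15]
Insert 66: [49, 55, 66, 58, 87, 33, 94, 15]
Insert 58: [49, 55, 58, 66, 87, 33, 94, 15]
Insert 87: [49, 55, 58, 66, 87, 33, 94, 15]
Insert 33: [33, 49, 55, 58, 66, 87, 94, 15]
Insert 94: [33, 49, 55, 58, 66, 87, 94, 15]
Insert 15: [15, 33, 49, 55, 58, 66, 87, 94]

Sorted: [15, 33, 49, 55, 58, 66, 87, 94]


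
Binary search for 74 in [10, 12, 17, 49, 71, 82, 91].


Step 1: lo=0, hi=6, mid=3, val=49
Step 2: lo=4, hi=6, mid=5, val=82
Step 3: lo=4, hi=4, mid=4, val=71

Not found


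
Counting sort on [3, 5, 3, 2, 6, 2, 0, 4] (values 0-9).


Input: [3, 5, 3, 2, 6, 2, 0, 4]
Counts: [1, 0, 2, 2, 1, 1, 1, 0, 0, 0]

Sorted: [0, 2, 2, 3, 3, 4, 5, 6]


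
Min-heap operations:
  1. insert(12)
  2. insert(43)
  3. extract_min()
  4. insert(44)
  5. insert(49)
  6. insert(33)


insert(12) -> [12]
insert(43) -> [12, 43]
extract_min()->12, [43]
insert(44) -> [43, 44]
insert(49) -> [43, 44, 49]
insert(33) -> [33, 43, 49, 44]

Final heap: [33, 43, 49, 44]


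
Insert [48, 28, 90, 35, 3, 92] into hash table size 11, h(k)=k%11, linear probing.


Insert 48: h=4 -> slot 4
Insert 28: h=6 -> slot 6
Insert 90: h=2 -> slot 2
Insert 35: h=2, 1 probes -> slot 3
Insert 3: h=3, 2 probes -> slot 5
Insert 92: h=4, 3 probes -> slot 7

Table: [None, None, 90, 35, 48, 3, 28, 92, None, None, None]


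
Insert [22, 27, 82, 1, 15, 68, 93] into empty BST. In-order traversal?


Insert 22: root
Insert 27: R from 22
Insert 82: R from 22 -> R from 27
Insert 1: L from 22
Insert 15: L from 22 -> R from 1
Insert 68: R from 22 -> R from 27 -> L from 82
Insert 93: R from 22 -> R from 27 -> R from 82

In-order: [1, 15, 22, 27, 68, 82, 93]


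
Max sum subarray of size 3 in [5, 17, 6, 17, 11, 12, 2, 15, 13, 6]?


[0:3]: 28
[1:4]: 40
[2:5]: 34
[3:6]: 40
[4:7]: 25
[5:8]: 29
[6:9]: 30
[7:10]: 34

Max: 40 at [1:4]


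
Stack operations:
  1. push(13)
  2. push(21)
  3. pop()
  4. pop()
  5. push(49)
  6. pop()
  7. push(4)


push(13) -> [13]
push(21) -> [13, 21]
pop()->21, [13]
pop()->13, []
push(49) -> [49]
pop()->49, []
push(4) -> [4]

Final stack: [4]


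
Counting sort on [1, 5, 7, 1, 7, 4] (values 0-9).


Input: [1, 5, 7, 1, 7, 4]
Counts: [0, 2, 0, 0, 1, 1, 0, 2, 0, 0]

Sorted: [1, 1, 4, 5, 7, 7]


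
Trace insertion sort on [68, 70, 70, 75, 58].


Initial: [68, 70, 70, 75, 58]
Insert 70: [68, 70, 70, 75, 58]
Insert 70: [68, 70, 70, 75, 58]
Insert 75: [68, 70, 70, 75, 58]
Insert 58: [58, 68, 70, 70, 75]

Sorted: [58, 68, 70, 70, 75]


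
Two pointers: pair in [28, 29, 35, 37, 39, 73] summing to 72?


lo=0(28)+hi=5(73)=101
lo=0(28)+hi=4(39)=67
lo=1(29)+hi=4(39)=68
lo=2(35)+hi=4(39)=74
lo=2(35)+hi=3(37)=72

Yes: 35+37=72


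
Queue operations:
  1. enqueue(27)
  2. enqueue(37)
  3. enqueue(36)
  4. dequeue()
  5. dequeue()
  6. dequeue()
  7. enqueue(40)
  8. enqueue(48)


enqueue(27) -> [27]
enqueue(37) -> [27, 37]
enqueue(36) -> [27, 37, 36]
dequeue()->27, [37, 36]
dequeue()->37, [36]
dequeue()->36, []
enqueue(40) -> [40]
enqueue(48) -> [40, 48]

Final queue: [40, 48]


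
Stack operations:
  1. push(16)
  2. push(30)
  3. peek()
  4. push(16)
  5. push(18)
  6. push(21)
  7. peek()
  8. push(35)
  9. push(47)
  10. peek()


push(16) -> [16]
push(30) -> [16, 30]
peek()->30
push(16) -> [16, 30, 16]
push(18) -> [16, 30, 16, 18]
push(21) -> [16, 30, 16, 18, 21]
peek()->21
push(35) -> [16, 30, 16, 18, 21, 35]
push(47) -> [16, 30, 16, 18, 21, 35, 47]
peek()->47

Final stack: [16, 30, 16, 18, 21, 35, 47]


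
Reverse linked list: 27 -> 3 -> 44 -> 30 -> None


Step 1: curr=27, set curr.next=prev(None) | reversed so far: 27
Step 2: curr=3, set curr.next=prev(27) | reversed so far: 3 -> 27
Step 3: curr=44, set curr.next=prev(3) | reversed so far: 44 -> 3 -> 27
Step 4: curr=30, set curr.next=prev(44) | reversed so far: 30 -> 44 -> 3 -> 27

30 -> 44 -> 3 -> 27 -> None


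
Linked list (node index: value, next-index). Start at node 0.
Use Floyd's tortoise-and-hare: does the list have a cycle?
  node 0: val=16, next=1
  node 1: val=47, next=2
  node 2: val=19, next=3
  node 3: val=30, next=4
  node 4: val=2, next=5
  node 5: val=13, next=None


Floyd's tortoise (slow, +1) and hare (fast, +2):
  init: slow=0, fast=0
  step 1: slow=1, fast=2
  step 2: slow=2, fast=4
  step 3: fast 4->5->None, no cycle

Cycle: no


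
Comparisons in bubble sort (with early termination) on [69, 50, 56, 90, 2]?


Algorithm: bubble sort (with early termination)
Input: [69, 50, 56, 90, 2]
Sorted: [2, 50, 56, 69, 90]

10


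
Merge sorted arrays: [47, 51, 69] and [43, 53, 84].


Take 43 from B
Take 47 from A
Take 51 from A
Take 53 from B
Take 69 from A

Merged: [43, 47, 51, 53, 69, 84]


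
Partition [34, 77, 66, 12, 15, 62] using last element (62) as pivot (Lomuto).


Pivot: 62
  34 <= 62: advance i (no swap)
  12 <= 62: swap -> [34, 12, 66, 77, 15, 62]
  15 <= 62: swap -> [34, 12, 15, 77, 66, 62]
Place pivot at 3: [34, 12, 15, 62, 66, 77]

Partitioned: [34, 12, 15, 62, 66, 77]


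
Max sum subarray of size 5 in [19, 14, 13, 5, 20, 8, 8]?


[0:5]: 71
[1:6]: 60
[2:7]: 54

Max: 71 at [0:5]


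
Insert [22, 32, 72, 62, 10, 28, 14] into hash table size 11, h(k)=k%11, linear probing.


Insert 22: h=0 -> slot 0
Insert 32: h=10 -> slot 10
Insert 72: h=6 -> slot 6
Insert 62: h=7 -> slot 7
Insert 10: h=10, 2 probes -> slot 1
Insert 28: h=6, 2 probes -> slot 8
Insert 14: h=3 -> slot 3

Table: [22, 10, None, 14, None, None, 72, 62, 28, None, 32]


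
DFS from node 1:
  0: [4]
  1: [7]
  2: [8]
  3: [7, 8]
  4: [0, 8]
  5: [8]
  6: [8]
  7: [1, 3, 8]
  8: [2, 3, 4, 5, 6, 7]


Visit 1, push [7]
Visit 7, push [8, 3]
Visit 3, push [8]
Visit 8, push [6, 5, 4, 2]
Visit 2, push []
Visit 4, push [0]
Visit 0, push []
Visit 5, push []
Visit 6, push []

DFS order: [1, 7, 3, 8, 2, 4, 0, 5, 6]


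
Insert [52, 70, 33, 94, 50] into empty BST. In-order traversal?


Insert 52: root
Insert 70: R from 52
Insert 33: L from 52
Insert 94: R from 52 -> R from 70
Insert 50: L from 52 -> R from 33

In-order: [33, 50, 52, 70, 94]


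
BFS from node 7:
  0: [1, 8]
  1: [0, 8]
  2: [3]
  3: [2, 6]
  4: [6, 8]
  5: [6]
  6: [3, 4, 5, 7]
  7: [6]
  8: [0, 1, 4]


Visit 7, enqueue [6]
Visit 6, enqueue [3, 4, 5]
Visit 3, enqueue [2]
Visit 4, enqueue [8]
Visit 5, enqueue []
Visit 2, enqueue []
Visit 8, enqueue [0, 1]
Visit 0, enqueue []
Visit 1, enqueue []

BFS order: [7, 6, 3, 4, 5, 2, 8, 0, 1]


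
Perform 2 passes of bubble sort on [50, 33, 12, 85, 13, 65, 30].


Initial: [50, 33, 12, 85, 13, 65, 30]
Pass 1: [33, 12, 50, 13, 65, 30, 85] (5 swaps)
Pass 2: [12, 33, 13, 50, 30, 65, 85] (3 swaps)

After 2 passes: [12, 33, 13, 50, 30, 65, 85]


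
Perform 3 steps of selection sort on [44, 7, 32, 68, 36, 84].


Initial: [44, 7, 32, 68, 36, 84]
Step 1: min=7 at 1
  Swap: [7, 44, 32, 68, 36, 84]
Step 2: min=32 at 2
  Swap: [7, 32, 44, 68, 36, 84]
Step 3: min=36 at 4
  Swap: [7, 32, 36, 68, 44, 84]

After 3 steps: [7, 32, 36, 68, 44, 84]
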